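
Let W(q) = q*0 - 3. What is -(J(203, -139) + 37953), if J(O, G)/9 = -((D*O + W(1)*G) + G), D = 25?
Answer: 10224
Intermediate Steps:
W(q) = -3 (W(q) = 0 - 3 = -3)
J(O, G) = -225*O + 18*G (J(O, G) = 9*(-((25*O - 3*G) + G)) = 9*(-((-3*G + 25*O) + G)) = 9*(-(-2*G + 25*O)) = 9*(-25*O + 2*G) = -225*O + 18*G)
-(J(203, -139) + 37953) = -((-225*203 + 18*(-139)) + 37953) = -((-45675 - 2502) + 37953) = -(-48177 + 37953) = -1*(-10224) = 10224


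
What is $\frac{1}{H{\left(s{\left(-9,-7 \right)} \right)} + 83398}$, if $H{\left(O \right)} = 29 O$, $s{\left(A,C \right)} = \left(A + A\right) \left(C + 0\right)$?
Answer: $\frac{1}{87052} \approx 1.1487 \cdot 10^{-5}$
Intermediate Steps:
$s{\left(A,C \right)} = 2 A C$
$\frac{1}{H{\left(s{\left(-9,-7 \right)} \right)} + 83398} = \frac{1}{29 \cdot 2 \left(-9\right) \left(-7\right) + 83398} = \frac{1}{29 \cdot 126 + 83398} = \frac{1}{3654 + 83398} = \frac{1}{87052}$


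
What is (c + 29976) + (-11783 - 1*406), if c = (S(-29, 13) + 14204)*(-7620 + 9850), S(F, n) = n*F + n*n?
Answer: 31228867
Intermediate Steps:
S(F, n) = n**2 + F*n (S(F, n) = F*n + n**2 = n**2 + F*n)
c = 31211080 (c = (13*(-29 + 13) + 14204)*(-7620 + 9850) = (13*(-16) + 14204)*2230 = (-208 + 14204)*2230 = 13996*2230 = 31211080)
(c + 29976) + (-11783 - 1*406) = (31211080 + 29976) + (-11783 - 1*406) = 31241056 + (-11783 - 406) = 31241056 - 12189 = 31228867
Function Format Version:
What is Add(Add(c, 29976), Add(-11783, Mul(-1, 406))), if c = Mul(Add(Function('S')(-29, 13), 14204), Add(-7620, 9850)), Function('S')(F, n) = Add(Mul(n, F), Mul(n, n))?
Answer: 31228867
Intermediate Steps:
Function('S')(F, n) = Add(Pow(n, 2), Mul(F, n)) (Function('S')(F, n) = Add(Mul(F, n), Pow(n, 2)) = Add(Pow(n, 2), Mul(F, n)))
c = 31211080 (c = Mul(Add(Mul(13, Add(-29, 13)), 14204), Add(-7620, 9850)) = Mul(Add(Mul(13, -16), 14204), 2230) = Mul(Add(-208, 14204), 2230) = Mul(13996, 2230) = 31211080)
Add(Add(c, 29976), Add(-11783, Mul(-1, 406))) = Add(Add(31211080, 29976), Add(-11783, Mul(-1, 406))) = Add(31241056, Add(-11783, -406)) = Add(31241056, -12189) = 31228867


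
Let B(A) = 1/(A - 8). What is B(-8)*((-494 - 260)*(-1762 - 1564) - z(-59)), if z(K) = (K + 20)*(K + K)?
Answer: -1251601/8 ≈ -1.5645e+5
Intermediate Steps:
B(A) = 1/(-8 + A)
z(K) = 2*K*(20 + K) (z(K) = (20 + K)*(2*K) = 2*K*(20 + K))
B(-8)*((-494 - 260)*(-1762 - 1564) - z(-59)) = ((-494 - 260)*(-1762 - 1564) - 2*(-59)*(20 - 59))/(-8 - 8) = (-754*(-3326) - 2*(-59)*(-39))/(-16) = -(2507804 - 1*4602)/16 = -(2507804 - 4602)/16 = -1/16*2503202 = -1251601/8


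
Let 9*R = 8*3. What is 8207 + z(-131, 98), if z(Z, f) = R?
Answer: 24629/3 ≈ 8209.7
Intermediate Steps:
R = 8/3 (R = (8*3)/9 = (1/9)*24 = 8/3 ≈ 2.6667)
z(Z, f) = 8/3
8207 + z(-131, 98) = 8207 + 8/3 = 24629/3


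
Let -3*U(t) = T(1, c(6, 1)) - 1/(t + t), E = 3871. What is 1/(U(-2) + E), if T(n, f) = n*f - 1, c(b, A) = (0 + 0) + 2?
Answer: 12/46447 ≈ 0.00025836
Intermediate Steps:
c(b, A) = 2 (c(b, A) = 0 + 2 = 2)
T(n, f) = -1 + f*n (T(n, f) = f*n - 1 = -1 + f*n)
U(t) = -⅓ + 1/(6*t) (U(t) = -((-1 + 2*1) - 1/(t + t))/3 = -((-1 + 2) - 1/(2*t))/3 = -(1 - 1/(2*t))/3 = -⅓ + 1/(6*t))
1/(U(-2) + E) = 1/((⅙)*(1 - 2*(-2))/(-2) + 3871) = 1/((⅙)*(-½)*(1 + 4) + 3871) = 1/((⅙)*(-½)*5 + 3871) = 1/(-5/12 + 3871) = 1/(46447/12) = 12/46447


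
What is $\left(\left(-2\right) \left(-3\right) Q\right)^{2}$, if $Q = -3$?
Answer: $324$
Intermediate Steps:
$\left(\left(-2\right) \left(-3\right) Q\right)^{2} = \left(\left(-2\right) \left(-3\right) \left(-3\right)\right)^{2} = \left(6 \left(-3\right)\right)^{2} = \left(-18\right)^{2} = 324$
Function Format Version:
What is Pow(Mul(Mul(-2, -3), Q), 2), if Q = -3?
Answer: 324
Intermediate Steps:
Pow(Mul(Mul(-2, -3), Q), 2) = Pow(Mul(Mul(-2, -3), -3), 2) = Pow(Mul(6, -3), 2) = Pow(-18, 2) = 324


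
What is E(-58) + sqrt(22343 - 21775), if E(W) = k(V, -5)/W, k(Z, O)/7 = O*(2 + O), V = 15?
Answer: -105/58 + 2*sqrt(142) ≈ 22.022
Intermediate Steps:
k(Z, O) = 7*O*(2 + O) (k(Z, O) = 7*(O*(2 + O)) = 7*O*(2 + O))
E(W) = 105/W (E(W) = (7*(-5)*(2 - 5))/W = (7*(-5)*(-3))/W = 105/W)
E(-58) + sqrt(22343 - 21775) = 105/(-58) + sqrt(22343 - 21775) = 105*(-1/58) + sqrt(568) = -105/58 + 2*sqrt(142)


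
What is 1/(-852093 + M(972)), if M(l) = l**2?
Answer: 1/92691 ≈ 1.0789e-5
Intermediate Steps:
1/(-852093 + M(972)) = 1/(-852093 + 972**2) = 1/(-852093 + 944784) = 1/92691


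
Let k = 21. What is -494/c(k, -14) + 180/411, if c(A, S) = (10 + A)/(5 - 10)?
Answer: 340250/4247 ≈ 80.115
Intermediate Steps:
c(A, S) = -2 - A/5 (c(A, S) = (10 + A)/(-5) = (10 + A)*(-⅕) = -2 - A/5)
-494/c(k, -14) + 180/411 = -494/(-2 - ⅕*21) + 180/411 = -494/(-2 - 21/5) + 180*(1/411) = -494/(-31/5) + 60/137 = -494*(-5/31) + 60/137 = 2470/31 + 60/137 = 340250/4247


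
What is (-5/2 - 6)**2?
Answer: 289/4 ≈ 72.250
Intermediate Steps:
(-5/2 - 6)**2 = (-17/2)**2 = 289/4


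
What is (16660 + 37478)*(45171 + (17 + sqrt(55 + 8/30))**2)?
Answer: 12320527534/5 + 613564*sqrt(12435)/5 ≈ 2.4778e+9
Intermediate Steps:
(16660 + 37478)*(45171 + (17 + sqrt(55 + 8/30))**2) = 54138*(45171 + (17 + sqrt(55 + 8*(1/30)))**2) = 54138*(45171 + (17 + sqrt(55 + 4/15))**2) = 54138*(45171 + (17 + sqrt(829/15))**2) = 54138*(45171 + (17 + sqrt(12435)/15)**2) = 2445467598 + 54138*(17 + sqrt(12435)/15)**2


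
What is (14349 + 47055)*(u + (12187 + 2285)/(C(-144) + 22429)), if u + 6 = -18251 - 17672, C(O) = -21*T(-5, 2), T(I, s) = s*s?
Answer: -49296299902332/22345 ≈ -2.2061e+9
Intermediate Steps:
T(I, s) = s**2
C(O) = -84 (C(O) = -21*2**2 = -21*4 = -84)
u = -35929 (u = -6 + (-18251 - 17672) = -6 - 35923 = -35929)
(14349 + 47055)*(u + (12187 + 2285)/(C(-144) + 22429)) = (14349 + 47055)*(-35929 + (12187 + 2285)/(-84 + 22429)) = 61404*(-35929 + 14472/22345) = 61404*(-802819033/22345) = -49296299902332/22345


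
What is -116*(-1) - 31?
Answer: 85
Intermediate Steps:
-116*(-1) - 31 = 116 - 31 = 85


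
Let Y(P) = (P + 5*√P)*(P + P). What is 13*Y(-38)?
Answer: 37544 - 4940*I*√38 ≈ 37544.0 - 30452.0*I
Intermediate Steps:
Y(P) = 2*P*(P + 5*√P) (Y(P) = (P + 5*√P)*(2*P) = 2*P*(P + 5*√P))
13*Y(-38) = 13*(2*(-38)² + 10*(-38)^(3/2)) = 13*(2*1444 + 10*(-38*I*√38)) = 13*(2888 - 380*I*√38) = 37544 - 4940*I*√38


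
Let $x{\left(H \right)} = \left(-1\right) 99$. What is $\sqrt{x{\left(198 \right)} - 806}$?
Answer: $i \sqrt{905} \approx 30.083 i$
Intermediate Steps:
$x{\left(H \right)} = -99$
$\sqrt{x{\left(198 \right)} - 806} = \sqrt{-99 - 806} = \sqrt{-905} = i \sqrt{905}$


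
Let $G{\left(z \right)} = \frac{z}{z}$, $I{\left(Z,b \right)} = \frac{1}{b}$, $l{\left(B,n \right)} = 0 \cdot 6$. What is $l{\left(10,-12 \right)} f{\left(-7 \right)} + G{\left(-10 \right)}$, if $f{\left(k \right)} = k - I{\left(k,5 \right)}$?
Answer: $1$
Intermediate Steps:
$l{\left(B,n \right)} = 0$
$f{\left(k \right)} = - \frac{1}{5} + k$ ($f{\left(k \right)} = k - \frac{1}{5} = - \frac{1}{5} + k$)
$G{\left(z \right)} = 1$
$l{\left(10,-12 \right)} f{\left(-7 \right)} + G{\left(-10 \right)} = 0 \left(- \frac{1}{5} - 7\right) + 1 = 0 \left(- \frac{36}{5}\right) + 1 = 0 + 1 = 1$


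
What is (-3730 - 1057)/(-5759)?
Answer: 4787/5759 ≈ 0.83122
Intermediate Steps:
(-3730 - 1057)/(-5759) = -4787*(-1/5759) = 4787/5759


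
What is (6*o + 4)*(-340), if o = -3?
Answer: 4760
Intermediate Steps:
(6*o + 4)*(-340) = (6*(-3) + 4)*(-340) = (-18 + 4)*(-340) = -14*(-340) = 4760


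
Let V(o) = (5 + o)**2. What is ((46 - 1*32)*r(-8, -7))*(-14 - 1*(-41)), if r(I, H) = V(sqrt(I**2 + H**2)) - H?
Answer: 54810 + 3780*sqrt(113) ≈ 94992.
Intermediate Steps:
r(I, H) = (5 + sqrt(H**2 + I**2))**2 - H (r(I, H) = (5 + sqrt(I**2 + H**2))**2 - H = (5 + sqrt(H**2 + I**2))**2 - H)
((46 - 1*32)*r(-8, -7))*(-14 - 1*(-41)) = ((46 - 1*32)*((5 + sqrt((-7)**2 + (-8)**2))**2 - 1*(-7)))*(-14 - 1*(-41)) = ((46 - 32)*((5 + sqrt(49 + 64))**2 + 7))*(-14 + 41) = (14*((5 + sqrt(113))**2 + 7))*27 = (14*(7 + (5 + sqrt(113))**2))*27 = (98 + 14*(5 + sqrt(113))**2)*27 = 2646 + 378*(5 + sqrt(113))**2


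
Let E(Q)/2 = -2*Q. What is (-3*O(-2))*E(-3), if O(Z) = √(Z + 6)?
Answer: -72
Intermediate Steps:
E(Q) = -4*Q (E(Q) = 2*(-2*Q) = -4*Q)
O(Z) = √(6 + Z)
(-3*O(-2))*E(-3) = (-3*√(6 - 2))*(-4*(-3)) = -3*√4*12 = -3*2*12 = -6*12 = -72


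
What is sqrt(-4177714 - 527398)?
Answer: 2*I*sqrt(1176278) ≈ 2169.1*I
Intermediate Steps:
sqrt(-4177714 - 527398) = sqrt(-4705112) = 2*I*sqrt(1176278)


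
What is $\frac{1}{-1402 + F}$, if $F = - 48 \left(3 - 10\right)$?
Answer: $- \frac{1}{1066} \approx -0.00093809$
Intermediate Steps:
$F = 336$ ($F = \left(-48\right) \left(-7\right) = 336$)
$\frac{1}{-1402 + F} = \frac{1}{-1402 + 336} = \frac{1}{-1066} = - \frac{1}{1066}$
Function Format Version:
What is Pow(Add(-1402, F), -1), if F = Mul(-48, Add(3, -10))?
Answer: Rational(-1, 1066) ≈ -0.00093809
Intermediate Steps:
F = 336 (F = Mul(-48, -7) = 336)
Pow(Add(-1402, F), -1) = Pow(Add(-1402, 336), -1) = Pow(-1066, -1) = Rational(-1, 1066)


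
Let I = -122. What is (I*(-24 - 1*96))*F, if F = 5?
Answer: 73200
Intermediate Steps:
(I*(-24 - 1*96))*F = -122*(-24 - 1*96)*5 = -122*(-24 - 96)*5 = -122*(-120)*5 = 14640*5 = 73200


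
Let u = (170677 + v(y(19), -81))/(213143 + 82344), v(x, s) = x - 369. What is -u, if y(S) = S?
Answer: -170327/295487 ≈ -0.57643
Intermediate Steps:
v(x, s) = -369 + x
u = 170327/295487 (u = (170677 + (-369 + 19))/(213143 + 82344) = (170677 - 350)/295487 = 170327*(1/295487) = 170327/295487 ≈ 0.57643)
-u = -1*170327/295487 = -170327/295487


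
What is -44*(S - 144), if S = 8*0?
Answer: 6336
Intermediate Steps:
S = 0
-44*(S - 144) = -44*(0 - 144) = -44*(-144) = 6336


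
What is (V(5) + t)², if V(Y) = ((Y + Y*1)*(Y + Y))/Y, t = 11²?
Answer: 19881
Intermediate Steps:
t = 121
V(Y) = 4*Y (V(Y) = ((Y + Y)*(2*Y))/Y = ((2*Y)*(2*Y))/Y = (4*Y²)/Y = 4*Y)
(V(5) + t)² = (4*5 + 121)² = (20 + 121)² = 141² = 19881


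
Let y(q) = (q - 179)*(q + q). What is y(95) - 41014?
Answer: -56974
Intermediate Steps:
y(q) = 2*q*(-179 + q) (y(q) = (-179 + q)*(2*q) = 2*q*(-179 + q))
y(95) - 41014 = 2*95*(-179 + 95) - 41014 = 2*95*(-84) - 41014 = -15960 - 41014 = -56974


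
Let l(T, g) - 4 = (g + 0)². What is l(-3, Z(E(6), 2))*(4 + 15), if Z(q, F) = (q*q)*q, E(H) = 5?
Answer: 296951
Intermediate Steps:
Z(q, F) = q³ (Z(q, F) = q²*q = q³)
l(T, g) = 4 + g² (l(T, g) = 4 + (g + 0)² = 4 + g²)
l(-3, Z(E(6), 2))*(4 + 15) = (4 + (5³)²)*(4 + 15) = (4 + 125²)*19 = (4 + 15625)*19 = 15629*19 = 296951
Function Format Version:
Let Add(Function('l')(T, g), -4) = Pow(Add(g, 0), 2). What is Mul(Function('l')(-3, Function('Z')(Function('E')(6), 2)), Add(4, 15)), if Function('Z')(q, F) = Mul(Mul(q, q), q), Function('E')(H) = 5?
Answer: 296951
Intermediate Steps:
Function('Z')(q, F) = Pow(q, 3) (Function('Z')(q, F) = Mul(Pow(q, 2), q) = Pow(q, 3))
Function('l')(T, g) = Add(4, Pow(g, 2)) (Function('l')(T, g) = Add(4, Pow(Add(g, 0), 2)) = Add(4, Pow(g, 2)))
Mul(Function('l')(-3, Function('Z')(Function('E')(6), 2)), Add(4, 15)) = Mul(Add(4, Pow(Pow(5, 3), 2)), Add(4, 15)) = Mul(Add(4, Pow(125, 2)), 19) = Mul(Add(4, 15625), 19) = Mul(15629, 19) = 296951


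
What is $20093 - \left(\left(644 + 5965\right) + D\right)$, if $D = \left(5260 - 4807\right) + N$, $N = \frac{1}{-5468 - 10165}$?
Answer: $\frac{203713624}{15633} \approx 13031.0$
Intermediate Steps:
$N = - \frac{1}{15633}$ ($N = \frac{1}{-15633} = - \frac{1}{15633} \approx -6.3967 \cdot 10^{-5}$)
$D = \frac{7081748}{15633}$ ($D = \left(5260 - 4807\right) - \frac{1}{15633} = 453 - \frac{1}{15633} = \frac{7081748}{15633} \approx 453.0$)
$20093 - \left(\left(644 + 5965\right) + D\right) = 20093 - \left(\left(644 + 5965\right) + \frac{7081748}{15633}\right) = 20093 - \left(6609 + \frac{7081748}{15633}\right) = 20093 - \frac{110400245}{15633} = \frac{203713624}{15633}$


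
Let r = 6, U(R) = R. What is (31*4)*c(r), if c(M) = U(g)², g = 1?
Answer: 124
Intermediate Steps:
c(M) = 1 (c(M) = 1² = 1)
(31*4)*c(r) = (31*4)*1 = 124*1 = 124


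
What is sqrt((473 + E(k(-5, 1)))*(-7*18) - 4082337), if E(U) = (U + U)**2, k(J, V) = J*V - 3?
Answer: 3*I*sqrt(463799) ≈ 2043.1*I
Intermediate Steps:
k(J, V) = -3 + J*V
E(U) = 4*U**2 (E(U) = (2*U)**2 = 4*U**2)
sqrt((473 + E(k(-5, 1)))*(-7*18) - 4082337) = sqrt((473 + 4*(-3 - 5*1)**2)*(-7*18) - 4082337) = sqrt((473 + 4*(-3 - 5)**2)*(-126) - 4082337) = sqrt((473 + 4*(-8)**2)*(-126) - 4082337) = sqrt((473 + 4*64)*(-126) - 4082337) = sqrt((473 + 256)*(-126) - 4082337) = sqrt(729*(-126) - 4082337) = sqrt(-91854 - 4082337) = sqrt(-4174191) = 3*I*sqrt(463799)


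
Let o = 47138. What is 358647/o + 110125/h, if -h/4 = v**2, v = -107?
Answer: 5616762881/1079365924 ≈ 5.2038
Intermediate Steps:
h = -45796 (h = -4*(-107)**2 = -4*11449 = -45796)
358647/o + 110125/h = 358647/47138 + 110125/(-45796) = 358647*(1/47138) + 110125*(-1/45796) = 358647/47138 - 110125/45796 = 5616762881/1079365924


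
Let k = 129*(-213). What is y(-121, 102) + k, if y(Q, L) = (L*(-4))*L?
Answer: -69093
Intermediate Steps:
k = -27477
y(Q, L) = -4*L**2 (y(Q, L) = (-4*L)*L = -4*L**2)
y(-121, 102) + k = -4*102**2 - 27477 = -4*10404 - 27477 = -41616 - 27477 = -69093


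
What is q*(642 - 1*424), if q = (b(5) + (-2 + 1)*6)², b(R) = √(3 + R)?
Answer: 9592 - 5232*√2 ≈ 2192.8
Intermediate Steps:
q = (-6 + 2*√2)² (q = (√(3 + 5) + (-2 + 1)*6)² = (√8 - 1*6)² = (2*√2 - 6)² = (-6 + 2*√2)² ≈ 10.059)
q*(642 - 1*424) = (44 - 24*√2)*(642 - 1*424) = (44 - 24*√2)*(642 - 424) = (44 - 24*√2)*218 = 9592 - 5232*√2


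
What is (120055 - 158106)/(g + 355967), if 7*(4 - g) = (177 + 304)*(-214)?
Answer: -266357/2594731 ≈ -0.10265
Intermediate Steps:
g = 102962/7 (g = 4 - (177 + 304)*(-214)/7 = 4 - 481*(-214)/7 = 4 - ⅐*(-102934) = 4 + 102934/7 = 102962/7 ≈ 14709.)
(120055 - 158106)/(g + 355967) = (120055 - 158106)/(102962/7 + 355967) = -38051/2594731/7 = -38051*7/2594731 = -266357/2594731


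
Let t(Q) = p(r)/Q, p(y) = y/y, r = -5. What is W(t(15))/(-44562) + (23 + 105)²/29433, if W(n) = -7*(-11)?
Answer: 34658927/62456826 ≈ 0.55493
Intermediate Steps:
p(y) = 1
t(Q) = 1/Q
W(n) = 77
W(t(15))/(-44562) + (23 + 105)²/29433 = 77/(-44562) + (23 + 105)²/29433 = 77*(-1/44562) + 128²*(1/29433) = -11/6366 + 16384*(1/29433) = -11/6366 + 16384/29433 = 34658927/62456826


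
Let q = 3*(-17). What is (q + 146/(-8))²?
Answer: 76729/16 ≈ 4795.6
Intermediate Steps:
q = -51
(q + 146/(-8))² = (-51 + 146/(-8))² = (-51 + 146*(-⅛))² = (-51 - 73/4)² = (-277/4)² = 76729/16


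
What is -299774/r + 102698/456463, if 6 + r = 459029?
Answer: -89694995308/209527015649 ≈ -0.42808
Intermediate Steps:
r = 459023 (r = -6 + 459029 = 459023)
-299774/r + 102698/456463 = -299774/459023 + 102698/456463 = -89694995308/209527015649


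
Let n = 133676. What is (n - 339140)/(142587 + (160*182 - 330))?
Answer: -205464/171377 ≈ -1.1989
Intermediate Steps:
(n - 339140)/(142587 + (160*182 - 330)) = (133676 - 339140)/(142587 + (160*182 - 330)) = -205464/(142587 + (29120 - 330)) = -205464/(142587 + 28790) = -205464/171377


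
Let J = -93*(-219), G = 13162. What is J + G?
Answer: 33529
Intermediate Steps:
J = 20367
J + G = 20367 + 13162 = 33529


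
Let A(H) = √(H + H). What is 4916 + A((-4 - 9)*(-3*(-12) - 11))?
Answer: 4916 + 5*I*√26 ≈ 4916.0 + 25.495*I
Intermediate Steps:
A(H) = √2*√H (A(H) = √(2*H) = √2*√H)
4916 + A((-4 - 9)*(-3*(-12) - 11)) = 4916 + √2*√((-4 - 9)*(-3*(-12) - 11)) = 4916 + √2*√(-13*(36 - 11)) = 4916 + √2*√(-13*25) = 4916 + √2*√(-325) = 4916 + √2*(5*I*√13) = 4916 + 5*I*√26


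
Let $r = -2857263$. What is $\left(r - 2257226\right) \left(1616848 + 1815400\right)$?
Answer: $-17554194641272$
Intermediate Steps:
$\left(r - 2257226\right) \left(1616848 + 1815400\right) = \left(-2857263 - 2257226\right) \left(1616848 + 1815400\right) = \left(-5114489\right) 3432248 = -17554194641272$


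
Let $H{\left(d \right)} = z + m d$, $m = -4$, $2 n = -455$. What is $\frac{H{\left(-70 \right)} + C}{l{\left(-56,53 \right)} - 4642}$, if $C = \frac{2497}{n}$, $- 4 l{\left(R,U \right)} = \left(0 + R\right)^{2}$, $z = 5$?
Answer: $- \frac{124681}{2468830} \approx -0.050502$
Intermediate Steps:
$n = - \frac{455}{2}$ ($n = \frac{1}{2} \left(-455\right) = - \frac{455}{2} \approx -227.5$)
$l{\left(R,U \right)} = - \frac{R^{2}}{4}$ ($l{\left(R,U \right)} = - \frac{\left(0 + R\right)^{2}}{4} = - \frac{R^{2}}{4}$)
$C = - \frac{4994}{455}$ ($C = \frac{2497}{- \frac{455}{2}} = 2497 \left(- \frac{2}{455}\right) = - \frac{4994}{455} \approx -10.976$)
$H{\left(d \right)} = 5 - 4 d$
$\frac{H{\left(-70 \right)} + C}{l{\left(-56,53 \right)} - 4642} = \frac{\left(5 - -280\right) - \frac{4994}{455}}{- \frac{\left(-56\right)^{2}}{4} - 4642} = \frac{\left(5 + 280\right) - \frac{4994}{455}}{\left(- \frac{1}{4}\right) 3136 - 4642} = \frac{285 - \frac{4994}{455}}{-784 - 4642} = \frac{124681}{455 \left(-5426\right)} = \frac{124681}{455} \left(- \frac{1}{5426}\right) = - \frac{124681}{2468830}$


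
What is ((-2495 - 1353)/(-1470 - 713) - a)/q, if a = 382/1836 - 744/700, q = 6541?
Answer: 24809657/61997887350 ≈ 0.00040017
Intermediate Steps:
a = -137323/160650 (a = 382*(1/1836) - 744*1/700 = 191/918 - 186/175 = -137323/160650 ≈ -0.85480)
((-2495 - 1353)/(-1470 - 713) - a)/q = ((-2495 - 1353)/(-1470 - 713) - 1*(-137323/160650))/6541 = (-3848/(-2183) + 137323/160650)*(1/6541) = (-3848*(-1/2183) + 137323/160650)*(1/6541) = (104/59 + 137323/160650)*(1/6541) = (24809657/9478350)*(1/6541) = 24809657/61997887350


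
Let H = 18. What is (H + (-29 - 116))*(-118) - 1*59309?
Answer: -44323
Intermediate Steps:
(H + (-29 - 116))*(-118) - 1*59309 = (18 + (-29 - 116))*(-118) - 1*59309 = (18 - 145)*(-118) - 59309 = -127*(-118) - 59309 = 14986 - 59309 = -44323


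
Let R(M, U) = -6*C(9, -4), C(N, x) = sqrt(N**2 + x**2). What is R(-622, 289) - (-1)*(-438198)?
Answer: -438198 - 6*sqrt(97) ≈ -4.3826e+5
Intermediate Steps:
R(M, U) = -6*sqrt(97) (R(M, U) = -6*sqrt(9**2 + (-4)**2) = -6*sqrt(81 + 16) = -6*sqrt(97))
R(-622, 289) - (-1)*(-438198) = -6*sqrt(97) - (-1)*(-438198) = -6*sqrt(97) - 1*438198 = -6*sqrt(97) - 438198 = -438198 - 6*sqrt(97)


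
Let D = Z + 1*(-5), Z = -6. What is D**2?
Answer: 121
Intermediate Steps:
D = -11 (D = -6 + 1*(-5) = -6 - 5 = -11)
D**2 = (-11)**2 = 121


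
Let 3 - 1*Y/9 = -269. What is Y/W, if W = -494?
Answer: -1224/247 ≈ -4.9555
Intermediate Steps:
Y = 2448 (Y = 27 - 9*(-269) = 27 + 2421 = 2448)
Y/W = 2448/(-494) = 2448*(-1/494) = -1224/247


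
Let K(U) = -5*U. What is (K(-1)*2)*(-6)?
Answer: -60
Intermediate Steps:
(K(-1)*2)*(-6) = (-5*(-1)*2)*(-6) = (5*2)*(-6) = 10*(-6) = -60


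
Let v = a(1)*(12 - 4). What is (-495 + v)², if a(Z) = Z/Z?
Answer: 237169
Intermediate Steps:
a(Z) = 1
v = 8 (v = 1*(12 - 4) = 1*8 = 8)
(-495 + v)² = (-495 + 8)² = (-487)² = 237169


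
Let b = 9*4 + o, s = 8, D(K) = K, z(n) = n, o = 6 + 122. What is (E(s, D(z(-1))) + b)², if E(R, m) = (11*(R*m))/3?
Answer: 163216/9 ≈ 18135.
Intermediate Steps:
o = 128
E(R, m) = 11*R*m/3 (E(R, m) = (11*R*m)*(⅓) = 11*R*m/3)
b = 164 (b = 9*4 + 128 = 36 + 128 = 164)
(E(s, D(z(-1))) + b)² = ((11/3)*8*(-1) + 164)² = (-88/3 + 164)² = (404/3)² = 163216/9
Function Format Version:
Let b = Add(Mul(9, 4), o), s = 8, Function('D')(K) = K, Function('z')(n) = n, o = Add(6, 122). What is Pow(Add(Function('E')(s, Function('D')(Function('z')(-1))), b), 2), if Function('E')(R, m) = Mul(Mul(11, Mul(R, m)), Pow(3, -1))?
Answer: Rational(163216, 9) ≈ 18135.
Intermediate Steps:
o = 128
Function('E')(R, m) = Mul(Rational(11, 3), R, m) (Function('E')(R, m) = Mul(Mul(11, R, m), Rational(1, 3)) = Mul(Rational(11, 3), R, m))
b = 164 (b = Add(Mul(9, 4), 128) = Add(36, 128) = 164)
Pow(Add(Function('E')(s, Function('D')(Function('z')(-1))), b), 2) = Pow(Add(Mul(Rational(11, 3), 8, -1), 164), 2) = Pow(Add(Rational(-88, 3), 164), 2) = Pow(Rational(404, 3), 2) = Rational(163216, 9)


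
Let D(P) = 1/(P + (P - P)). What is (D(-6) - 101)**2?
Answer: 368449/36 ≈ 10235.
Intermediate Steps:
D(P) = 1/P (D(P) = 1/(P + 0) = 1/P)
(D(-6) - 101)**2 = (1/(-6) - 101)**2 = (-1/6 - 101)**2 = (-607/6)**2 = 368449/36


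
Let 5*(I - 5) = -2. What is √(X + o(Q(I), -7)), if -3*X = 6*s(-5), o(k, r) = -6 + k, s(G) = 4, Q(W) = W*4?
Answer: √110/5 ≈ 2.0976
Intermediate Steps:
I = 23/5 (I = 5 + (⅕)*(-2) = 5 - ⅖ = 23/5 ≈ 4.6000)
Q(W) = 4*W
X = -8 (X = -2*4 = -⅓*24 = -8)
√(X + o(Q(I), -7)) = √(-8 + (-6 + 4*(23/5))) = √(-8 + (-6 + 92/5)) = √(-8 + 62/5) = √(22/5) = √110/5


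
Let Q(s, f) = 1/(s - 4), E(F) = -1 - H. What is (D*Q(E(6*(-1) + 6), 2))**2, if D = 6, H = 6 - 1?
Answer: 9/25 ≈ 0.36000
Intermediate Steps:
H = 5
E(F) = -6 (E(F) = -1 - 1*5 = -1 - 5 = -6)
Q(s, f) = 1/(-4 + s)
(D*Q(E(6*(-1) + 6), 2))**2 = (6/(-4 - 6))**2 = (6/(-10))**2 = (6*(-1/10))**2 = (-3/5)**2 = 9/25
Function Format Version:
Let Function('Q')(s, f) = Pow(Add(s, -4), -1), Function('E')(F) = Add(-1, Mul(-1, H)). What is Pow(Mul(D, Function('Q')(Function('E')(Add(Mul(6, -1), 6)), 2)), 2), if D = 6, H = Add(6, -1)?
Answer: Rational(9, 25) ≈ 0.36000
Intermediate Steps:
H = 5
Function('E')(F) = -6 (Function('E')(F) = Add(-1, Mul(-1, 5)) = Add(-1, -5) = -6)
Function('Q')(s, f) = Pow(Add(-4, s), -1)
Pow(Mul(D, Function('Q')(Function('E')(Add(Mul(6, -1), 6)), 2)), 2) = Pow(Mul(6, Pow(Add(-4, -6), -1)), 2) = Pow(Mul(6, Pow(-10, -1)), 2) = Pow(Mul(6, Rational(-1, 10)), 2) = Pow(Rational(-3, 5), 2) = Rational(9, 25)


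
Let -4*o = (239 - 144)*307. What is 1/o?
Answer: -4/29165 ≈ -0.00013715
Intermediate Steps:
o = -29165/4 (o = -(239 - 144)*307/4 = -95*307/4 = -1/4*29165 = -29165/4 ≈ -7291.3)
1/o = 1/(-29165/4) = -4/29165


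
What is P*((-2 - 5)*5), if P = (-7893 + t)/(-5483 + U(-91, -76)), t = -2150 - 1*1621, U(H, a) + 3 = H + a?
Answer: -408240/5653 ≈ -72.217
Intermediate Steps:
U(H, a) = -3 + H + a (U(H, a) = -3 + (H + a) = -3 + H + a)
t = -3771 (t = -2150 - 1621 = -3771)
P = 11664/5653 (P = (-7893 - 3771)/(-5483 + (-3 - 91 - 76)) = -11664/(-5483 - 170) = -11664/(-5653) = -11664*(-1/5653) = 11664/5653 ≈ 2.0633)
P*((-2 - 5)*5) = 11664*((-2 - 5)*5)/5653 = 11664*(-7*5)/5653 = (11664/5653)*(-35) = -408240/5653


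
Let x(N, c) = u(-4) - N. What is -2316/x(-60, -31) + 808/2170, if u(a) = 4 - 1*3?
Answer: -2488216/66185 ≈ -37.595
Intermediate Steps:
u(a) = 1 (u(a) = 4 - 3 = 1)
x(N, c) = 1 - N
-2316/x(-60, -31) + 808/2170 = -2316/(1 - 1*(-60)) + 808/2170 = -2316/(1 + 60) + 808*(1/2170) = -2316/61 + 404/1085 = -2488216/66185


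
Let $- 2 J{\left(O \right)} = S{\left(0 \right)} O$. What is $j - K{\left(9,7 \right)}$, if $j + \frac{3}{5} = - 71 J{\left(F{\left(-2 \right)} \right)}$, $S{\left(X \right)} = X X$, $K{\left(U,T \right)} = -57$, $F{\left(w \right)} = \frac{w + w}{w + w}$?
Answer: $\frac{282}{5} \approx 56.4$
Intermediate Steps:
$F{\left(w \right)} = 1$ ($F{\left(w \right)} = \frac{2 w}{2 w} = 2 w \frac{1}{2 w} = 1$)
$S{\left(X \right)} = X^{2}$
$J{\left(O \right)} = 0$ ($J{\left(O \right)} = - \frac{0^{2} O}{2} = - \frac{0 O}{2} = \left(- \frac{1}{2}\right) 0 = 0$)
$j = - \frac{3}{5}$ ($j = - \frac{3}{5} - 0 = - \frac{3}{5} + 0 = - \frac{3}{5} \approx -0.6$)
$j - K{\left(9,7 \right)} = - \frac{3}{5} - -57 = - \frac{3}{5} + 57 = \frac{282}{5}$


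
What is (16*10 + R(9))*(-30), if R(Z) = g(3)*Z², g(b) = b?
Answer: -12090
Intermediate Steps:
R(Z) = 3*Z²
(16*10 + R(9))*(-30) = (16*10 + 3*9²)*(-30) = (160 + 3*81)*(-30) = (160 + 243)*(-30) = 403*(-30) = -12090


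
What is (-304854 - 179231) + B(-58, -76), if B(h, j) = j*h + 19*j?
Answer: -481121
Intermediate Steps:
B(h, j) = 19*j + h*j (B(h, j) = h*j + 19*j = 19*j + h*j)
(-304854 - 179231) + B(-58, -76) = (-304854 - 179231) - 76*(19 - 58) = -484085 - 76*(-39) = -484085 + 2964 = -481121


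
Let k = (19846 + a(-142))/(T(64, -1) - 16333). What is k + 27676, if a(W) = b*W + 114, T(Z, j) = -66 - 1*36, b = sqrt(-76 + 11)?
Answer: 90967020/3287 + 142*I*sqrt(65)/16435 ≈ 27675.0 + 0.069659*I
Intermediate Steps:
b = I*sqrt(65) (b = sqrt(-65) = I*sqrt(65) ≈ 8.0623*I)
T(Z, j) = -102 (T(Z, j) = -66 - 36 = -102)
a(W) = 114 + I*W*sqrt(65) (a(W) = (I*sqrt(65))*W + 114 = I*W*sqrt(65) + 114 = 114 + I*W*sqrt(65))
k = -3992/3287 + 142*I*sqrt(65)/16435 (k = (19846 + (114 + I*(-142)*sqrt(65)))/(-102 - 16333) = (19846 + (114 - 142*I*sqrt(65)))/(-16435) = (19960 - 142*I*sqrt(65))*(-1/16435) = -3992/3287 + 142*I*sqrt(65)/16435 ≈ -1.2145 + 0.069659*I)
k + 27676 = (-3992/3287 + 142*I*sqrt(65)/16435) + 27676 = 90967020/3287 + 142*I*sqrt(65)/16435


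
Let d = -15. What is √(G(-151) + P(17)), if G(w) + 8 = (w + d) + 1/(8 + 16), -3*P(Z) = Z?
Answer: I*√2874/4 ≈ 13.402*I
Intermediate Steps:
P(Z) = -Z/3
G(w) = -551/24 + w (G(w) = -8 + ((w - 15) + 1/(8 + 16)) = -8 + ((-15 + w) + 1/24) = -8 + (-359/24 + w) = -551/24 + w)
√(G(-151) + P(17)) = √((-551/24 - 151) - ⅓*17) = √(-4175/24 - 17/3) = √(-1437/8) = I*√2874/4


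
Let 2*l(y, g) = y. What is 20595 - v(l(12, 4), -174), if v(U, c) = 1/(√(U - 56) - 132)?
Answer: 179938581/8737 + 5*I*√2/17474 ≈ 20595.0 + 0.00040466*I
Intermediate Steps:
l(y, g) = y/2
v(U, c) = 1/(-132 + √(-56 + U)) (v(U, c) = 1/(√(-56 + U) - 132) = 1/(-132 + √(-56 + U)))
20595 - v(l(12, 4), -174) = 20595 - 1/(-132 + √(-56 + (½)*12)) = 20595 - 1/(-132 + √(-56 + 6)) = 20595 - 1/(-132 + √(-50)) = 20595 - 1/(-132 + 5*I*√2)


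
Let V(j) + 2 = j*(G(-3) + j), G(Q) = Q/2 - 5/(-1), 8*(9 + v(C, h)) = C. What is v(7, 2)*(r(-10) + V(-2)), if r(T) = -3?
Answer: 65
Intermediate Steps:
v(C, h) = -9 + C/8
G(Q) = 5 + Q/2 (G(Q) = Q*(1/2) - 5*(-1) = Q/2 + 5 = 5 + Q/2)
V(j) = -2 + j*(7/2 + j) (V(j) = -2 + j*((5 + (1/2)*(-3)) + j) = -2 + j*((5 - 3/2) + j) = -2 + j*(7/2 + j))
v(7, 2)*(r(-10) + V(-2)) = (-9 + (1/8)*7)*(-3 + (-2 + (-2)**2 + (7/2)*(-2))) = (-9 + 7/8)*(-3 + (-2 + 4 - 7)) = -65*(-3 - 5)/8 = -65/8*(-8) = 65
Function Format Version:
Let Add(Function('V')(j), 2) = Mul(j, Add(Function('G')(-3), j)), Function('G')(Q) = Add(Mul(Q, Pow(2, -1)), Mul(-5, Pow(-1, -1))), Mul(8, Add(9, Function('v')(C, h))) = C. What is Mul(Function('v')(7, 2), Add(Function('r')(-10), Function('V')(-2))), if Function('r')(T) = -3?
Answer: 65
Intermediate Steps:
Function('v')(C, h) = Add(-9, Mul(Rational(1, 8), C))
Function('G')(Q) = Add(5, Mul(Rational(1, 2), Q)) (Function('G')(Q) = Add(Mul(Q, Rational(1, 2)), Mul(-5, -1)) = Add(Mul(Rational(1, 2), Q), 5) = Add(5, Mul(Rational(1, 2), Q)))
Function('V')(j) = Add(-2, Mul(j, Add(Rational(7, 2), j))) (Function('V')(j) = Add(-2, Mul(j, Add(Add(5, Mul(Rational(1, 2), -3)), j))) = Add(-2, Mul(j, Add(Add(5, Rational(-3, 2)), j))) = Add(-2, Mul(j, Add(Rational(7, 2), j))))
Mul(Function('v')(7, 2), Add(Function('r')(-10), Function('V')(-2))) = Mul(Add(-9, Mul(Rational(1, 8), 7)), Add(-3, Add(-2, Pow(-2, 2), Mul(Rational(7, 2), -2)))) = Mul(Add(-9, Rational(7, 8)), Add(-3, Add(-2, 4, -7))) = Mul(Rational(-65, 8), Add(-3, -5)) = Mul(Rational(-65, 8), -8) = 65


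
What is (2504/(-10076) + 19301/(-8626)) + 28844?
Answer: 626694199441/21728894 ≈ 28842.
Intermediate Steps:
(2504/(-10076) + 19301/(-8626)) + 28844 = (2504*(-1/10076) + 19301*(-1/8626)) + 28844 = (-626/2519 - 19301/8626) + 28844 = -54019095/21728894 + 28844 = 626694199441/21728894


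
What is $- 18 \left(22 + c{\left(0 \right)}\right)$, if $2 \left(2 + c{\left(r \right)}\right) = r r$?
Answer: $-360$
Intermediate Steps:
$c{\left(r \right)} = -2 + \frac{r^{2}}{2}$ ($c{\left(r \right)} = -2 + \frac{r r}{2} = -2 + \frac{r^{2}}{2}$)
$- 18 \left(22 + c{\left(0 \right)}\right) = - 18 \left(22 - \left(2 - \frac{0^{2}}{2}\right)\right) = - 18 \left(22 + \left(-2 + \frac{1}{2} \cdot 0\right)\right) = - 18 \left(22 + \left(-2 + 0\right)\right) = - 18 \left(22 - 2\right) = \left(-18\right) 20 = -360$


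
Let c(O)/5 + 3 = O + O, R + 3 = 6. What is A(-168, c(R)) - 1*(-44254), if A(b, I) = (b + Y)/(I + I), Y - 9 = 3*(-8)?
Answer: 442479/10 ≈ 44248.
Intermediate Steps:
R = 3 (R = -3 + 6 = 3)
c(O) = -15 + 10*O (c(O) = -15 + 5*(O + O) = -15 + 5*(2*O) = -15 + 10*O)
Y = -15 (Y = 9 + 3*(-8) = 9 - 24 = -15)
A(b, I) = (-15 + b)/(2*I) (A(b, I) = (b - 15)/(I + I) = (-15 + b)/((2*I)) = (-15 + b)*(1/(2*I)) = (-15 + b)/(2*I))
A(-168, c(R)) - 1*(-44254) = (-15 - 168)/(2*(-15 + 10*3)) - 1*(-44254) = (½)*(-183)/(-15 + 30) + 44254 = (½)*(-183)/15 + 44254 = (½)*(1/15)*(-183) + 44254 = -61/10 + 44254 = 442479/10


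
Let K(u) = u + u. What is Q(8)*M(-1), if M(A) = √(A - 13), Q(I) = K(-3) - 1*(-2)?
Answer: -4*I*√14 ≈ -14.967*I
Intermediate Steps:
K(u) = 2*u
Q(I) = -4 (Q(I) = 2*(-3) - 1*(-2) = -6 + 2 = -4)
M(A) = √(-13 + A)
Q(8)*M(-1) = -4*√(-13 - 1) = -4*I*√14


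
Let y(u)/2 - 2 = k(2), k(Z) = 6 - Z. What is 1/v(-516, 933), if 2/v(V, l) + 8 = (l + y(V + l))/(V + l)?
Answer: -797/278 ≈ -2.8669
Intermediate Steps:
y(u) = 12 (y(u) = 4 + 2*(6 - 1*2) = 4 + 2*(6 - 2) = 4 + 2*4 = 4 + 8 = 12)
v(V, l) = 2/(-8 + (12 + l)/(V + l)) (v(V, l) = 2/(-8 + (l + 12)/(V + l)) = 2/(-8 + (12 + l)/(V + l)))
1/v(-516, 933) = 1/(2*(-1*(-516) - 1*933)/(-12 + 7*933 + 8*(-516))) = 1/(2*(516 - 933)/(-12 + 6531 - 4128)) = 1/(2*(-417)/2391) = 1/(2*(1/2391)*(-417)) = 1/(-278/797) = -797/278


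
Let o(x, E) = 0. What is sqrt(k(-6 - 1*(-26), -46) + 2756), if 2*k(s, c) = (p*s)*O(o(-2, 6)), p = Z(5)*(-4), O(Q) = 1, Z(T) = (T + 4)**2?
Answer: 22*I ≈ 22.0*I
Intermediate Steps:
Z(T) = (4 + T)**2
p = -324 (p = (4 + 5)**2*(-4) = 9**2*(-4) = 81*(-4) = -324)
k(s, c) = -162*s (k(s, c) = (-324*s*1)/2 = (-324*s)/2 = -162*s)
sqrt(k(-6 - 1*(-26), -46) + 2756) = sqrt(-162*(-6 - 1*(-26)) + 2756) = sqrt(-162*(-6 + 26) + 2756) = sqrt(-162*20 + 2756) = sqrt(-3240 + 2756) = sqrt(-484) = 22*I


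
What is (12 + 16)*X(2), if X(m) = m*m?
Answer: 112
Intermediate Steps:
X(m) = m**2
(12 + 16)*X(2) = (12 + 16)*2**2 = 28*4 = 112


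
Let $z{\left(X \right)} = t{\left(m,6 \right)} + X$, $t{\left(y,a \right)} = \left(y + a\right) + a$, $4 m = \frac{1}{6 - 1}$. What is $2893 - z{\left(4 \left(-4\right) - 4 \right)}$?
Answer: $\frac{58019}{20} \approx 2900.9$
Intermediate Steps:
$m = \frac{1}{20}$ ($m = \frac{1}{4 \left(6 - 1\right)} = \frac{1}{4 \cdot 5} = \frac{1}{4} \cdot \frac{1}{5} = \frac{1}{20} \approx 0.05$)
$t{\left(y,a \right)} = y + 2 a$ ($t{\left(y,a \right)} = \left(a + y\right) + a = y + 2 a$)
$z{\left(X \right)} = \frac{241}{20} + X$ ($z{\left(X \right)} = \left(\frac{1}{20} + 2 \cdot 6\right) + X = \left(\frac{1}{20} + 12\right) + X = \frac{241}{20} + X$)
$2893 - z{\left(4 \left(-4\right) - 4 \right)} = 2893 - \left(\frac{241}{20} + \left(4 \left(-4\right) - 4\right)\right) = 2893 - \left(\frac{241}{20} - 20\right) = 2893 - - \frac{159}{20} = 2893 + \frac{159}{20} = \frac{58019}{20}$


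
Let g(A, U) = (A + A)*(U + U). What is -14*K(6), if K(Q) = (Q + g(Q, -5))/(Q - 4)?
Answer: 798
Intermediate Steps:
g(A, U) = 4*A*U (g(A, U) = (2*A)*(2*U) = 4*A*U)
K(Q) = -19*Q/(-4 + Q) (K(Q) = (Q + 4*Q*(-5))/(Q - 4) = (Q - 20*Q)/(-4 + Q) = (-19*Q)/(-4 + Q) = -19*Q/(-4 + Q))
-14*K(6) = -(-266)*6/(-4 + 6) = -(-266)*6/2 = -14*(-57) = 798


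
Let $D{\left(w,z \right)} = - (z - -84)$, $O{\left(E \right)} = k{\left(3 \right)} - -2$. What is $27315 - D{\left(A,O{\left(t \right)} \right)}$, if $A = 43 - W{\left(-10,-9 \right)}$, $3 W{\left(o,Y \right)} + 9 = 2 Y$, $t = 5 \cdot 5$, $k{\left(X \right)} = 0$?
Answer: $27401$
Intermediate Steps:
$t = 25$
$W{\left(o,Y \right)} = -3 + \frac{2 Y}{3}$
$O{\left(E \right)} = 2$ ($O{\left(E \right)} = 0 - -2 = 0 + 2 = 2$)
$A = 52$ ($A = 43 - \left(-3 + \frac{2}{3} \left(-9\right)\right) = 43 - \left(-3 - 6\right) = 43 - -9 = 43 + 9 = 52$)
$D{\left(w,z \right)} = -84 - z$ ($D{\left(w,z \right)} = - (z + 84) = - (84 + z) = -84 - z$)
$27315 - D{\left(A,O{\left(t \right)} \right)} = 27315 - \left(-84 - 2\right) = 27315 - -86 = 27315 + 86 = 27401$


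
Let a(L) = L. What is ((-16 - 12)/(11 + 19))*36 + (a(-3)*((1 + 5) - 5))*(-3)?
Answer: -123/5 ≈ -24.600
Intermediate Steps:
((-16 - 12)/(11 + 19))*36 + (a(-3)*((1 + 5) - 5))*(-3) = ((-16 - 12)/(11 + 19))*36 - 3*((1 + 5) - 5)*(-3) = -28/30*36 - 3*(6 - 5)*(-3) = -28*1/30*36 - 3*1*(-3) = -14/15*36 - 3*(-3) = -168/5 + 9 = -123/5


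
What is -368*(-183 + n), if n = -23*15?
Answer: 194304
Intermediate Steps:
n = -345
-368*(-183 + n) = -368*(-183 - 345) = -368*(-528) = 194304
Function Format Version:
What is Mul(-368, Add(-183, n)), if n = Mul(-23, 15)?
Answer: 194304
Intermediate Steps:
n = -345
Mul(-368, Add(-183, n)) = Mul(-368, Add(-183, -345)) = Mul(-368, -528) = 194304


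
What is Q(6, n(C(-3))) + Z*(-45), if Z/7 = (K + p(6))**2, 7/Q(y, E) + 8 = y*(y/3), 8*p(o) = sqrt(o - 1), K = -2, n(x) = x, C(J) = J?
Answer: -82103/64 + 315*sqrt(5)/2 ≈ -930.68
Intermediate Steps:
p(o) = sqrt(-1 + o)/8 (p(o) = sqrt(o - 1)/8 = sqrt(-1 + o)/8)
Q(y, E) = 7/(-8 + y**2/3) (Q(y, E) = 7/(-8 + y*(y/3)) = 7/(-8 + y**2/3))
Z = 7*(-2 + sqrt(5)/8)**2 (Z = 7*(-2 + sqrt(-1 + 6)/8)**2 = 7*(-2 + sqrt(5)/8)**2 ≈ 20.721)
Q(6, n(C(-3))) + Z*(-45) = 21/(-24 + 6**2) + (1827/64 - 7*sqrt(5)/2)*(-45) = 21/(-24 + 36) + (-82215/64 + 315*sqrt(5)/2) = 21/12 + (-82215/64 + 315*sqrt(5)/2) = 21*(1/12) + (-82215/64 + 315*sqrt(5)/2) = 7/4 + (-82215/64 + 315*sqrt(5)/2) = -82103/64 + 315*sqrt(5)/2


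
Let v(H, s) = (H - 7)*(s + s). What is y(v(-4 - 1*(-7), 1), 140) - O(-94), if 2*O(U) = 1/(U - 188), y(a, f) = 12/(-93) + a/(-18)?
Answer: 16637/52452 ≈ 0.31719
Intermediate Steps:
v(H, s) = 2*s*(-7 + H) (v(H, s) = (-7 + H)*(2*s) = 2*s*(-7 + H))
y(a, f) = -4/31 - a/18 (y(a, f) = 12*(-1/93) + a*(-1/18) = -4/31 - a/18)
O(U) = 1/(2*(-188 + U)) (O(U) = 1/(2*(U - 188)) = 1/(2*(-188 + U)))
y(v(-4 - 1*(-7), 1), 140) - O(-94) = (-4/31 - (-7 + (-4 - 1*(-7)))/9) - 1/(2*(-188 - 94)) = (-4/31 - (-7 + (-4 + 7))/9) - 1/(2*(-282)) = (-4/31 - (-7 + 3)/9) - (-1)/(2*282) = (-4/31 - (-4)/9) - 1*(-1/564) = (-4/31 - 1/18*(-8)) + 1/564 = (-4/31 + 4/9) + 1/564 = 88/279 + 1/564 = 16637/52452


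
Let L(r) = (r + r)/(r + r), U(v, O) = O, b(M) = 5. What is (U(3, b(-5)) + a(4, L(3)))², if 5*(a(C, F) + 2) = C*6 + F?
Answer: 64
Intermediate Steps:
L(r) = 1 (L(r) = (2*r)/((2*r)) = (2*r)*(1/(2*r)) = 1)
a(C, F) = -2 + F/5 + 6*C/5 (a(C, F) = -2 + (C*6 + F)/5 = -2 + (6*C + F)/5 = -2 + (F + 6*C)/5 = -2 + (F/5 + 6*C/5) = -2 + F/5 + 6*C/5)
(U(3, b(-5)) + a(4, L(3)))² = (5 + (-2 + (⅕)*1 + (6/5)*4))² = (5 + (-2 + ⅕ + 24/5))² = (5 + 3)² = 8² = 64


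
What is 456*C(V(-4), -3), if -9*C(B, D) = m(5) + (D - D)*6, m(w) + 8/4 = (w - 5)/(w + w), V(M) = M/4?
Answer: 304/3 ≈ 101.33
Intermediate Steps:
V(M) = M/4 (V(M) = M*(1/4) = M/4)
m(w) = -2 + (-5 + w)/(2*w) (m(w) = -2 + (w - 5)/(w + w) = -2 + (-5 + w)/((2*w)) = -2 + (-5 + w)*(1/(2*w)) = -2 + (-5 + w)/(2*w))
C(B, D) = 2/9 (C(B, D) = -((1/2)*(-5 - 3*5)/5 + (D - D)*6)/9 = -((1/2)*(1/5)*(-5 - 15) + 0*6)/9 = -((1/2)*(1/5)*(-20) + 0)/9 = -(-2 + 0)/9 = -1/9*(-2) = 2/9)
456*C(V(-4), -3) = 456*(2/9) = 304/3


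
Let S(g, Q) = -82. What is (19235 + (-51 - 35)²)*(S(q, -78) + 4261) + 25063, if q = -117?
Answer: 111316012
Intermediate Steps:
(19235 + (-51 - 35)²)*(S(q, -78) + 4261) + 25063 = (19235 + (-51 - 35)²)*(-82 + 4261) + 25063 = (19235 + (-86)²)*4179 + 25063 = (19235 + 7396)*4179 + 25063 = 26631*4179 + 25063 = 111290949 + 25063 = 111316012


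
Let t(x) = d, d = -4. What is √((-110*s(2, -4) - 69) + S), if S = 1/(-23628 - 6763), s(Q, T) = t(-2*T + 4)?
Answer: 2*√85665087115/30391 ≈ 19.261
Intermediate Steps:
t(x) = -4
s(Q, T) = -4
S = -1/30391 (S = 1/(-30391) = -1/30391 ≈ -3.2904e-5)
√((-110*s(2, -4) - 69) + S) = √((-110*(-4) - 69) - 1/30391) = √((440 - 69) - 1/30391) = √(371 - 1/30391) = √(11275060/30391) = 2*√85665087115/30391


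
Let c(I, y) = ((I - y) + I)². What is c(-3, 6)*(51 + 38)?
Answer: 12816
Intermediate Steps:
c(I, y) = (-y + 2*I)²
c(-3, 6)*(51 + 38) = (-1*6 + 2*(-3))²*(51 + 38) = (-6 - 6)²*89 = (-12)²*89 = 144*89 = 12816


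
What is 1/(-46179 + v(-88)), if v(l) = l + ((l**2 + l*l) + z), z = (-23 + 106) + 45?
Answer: -1/30651 ≈ -3.2625e-5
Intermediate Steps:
z = 128 (z = 83 + 45 = 128)
v(l) = 128 + l + 2*l**2 (v(l) = l + ((l**2 + l*l) + 128) = l + ((l**2 + l**2) + 128) = l + (2*l**2 + 128) = l + (128 + 2*l**2) = 128 + l + 2*l**2)
1/(-46179 + v(-88)) = 1/(-46179 + (128 - 88 + 2*(-88)**2)) = 1/(-46179 + (128 - 88 + 2*7744)) = 1/(-46179 + (128 - 88 + 15488)) = 1/(-46179 + 15528) = 1/(-30651) = -1/30651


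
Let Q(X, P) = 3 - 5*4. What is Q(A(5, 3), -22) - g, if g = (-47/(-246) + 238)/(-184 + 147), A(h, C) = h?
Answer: -96139/9102 ≈ -10.562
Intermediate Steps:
Q(X, P) = -17 (Q(X, P) = 3 - 20 = -17)
g = -58595/9102 (g = (-47*(-1/246) + 238)/(-37) = (47/246 + 238)*(-1/37) = (58595/246)*(-1/37) = -58595/9102 ≈ -6.4376)
Q(A(5, 3), -22) - g = -17 - 1*(-58595/9102) = -17 + 58595/9102 = -96139/9102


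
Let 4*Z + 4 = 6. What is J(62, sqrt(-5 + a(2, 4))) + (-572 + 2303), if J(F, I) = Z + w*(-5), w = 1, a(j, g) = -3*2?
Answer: 3453/2 ≈ 1726.5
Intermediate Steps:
a(j, g) = -6
Z = 1/2 (Z = -1 + (1/4)*6 = -1 + 3/2 = 1/2 ≈ 0.50000)
J(F, I) = -9/2 (J(F, I) = 1/2 + 1*(-5) = 1/2 - 5 = -9/2)
J(62, sqrt(-5 + a(2, 4))) + (-572 + 2303) = -9/2 + (-572 + 2303) = -9/2 + 1731 = 3453/2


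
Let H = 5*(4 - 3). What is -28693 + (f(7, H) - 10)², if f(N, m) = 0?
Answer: -28593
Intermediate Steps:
H = 5 (H = 5*1 = 5)
-28693 + (f(7, H) - 10)² = -28693 + (0 - 10)² = -28693 + (-10)² = -28693 + 100 = -28593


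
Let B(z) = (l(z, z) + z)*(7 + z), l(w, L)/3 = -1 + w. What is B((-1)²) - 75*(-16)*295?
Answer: 354008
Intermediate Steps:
l(w, L) = -3 + 3*w (l(w, L) = 3*(-1 + w) = -3 + 3*w)
B(z) = (-3 + 4*z)*(7 + z) (B(z) = ((-3 + 3*z) + z)*(7 + z) = (-3 + 4*z)*(7 + z))
B((-1)²) - 75*(-16)*295 = (-21 + 4*((-1)²)² + 25*(-1)²) - 75*(-16)*295 = (-21 + 4*1² + 25*1) + 1200*295 = (-21 + 4*1 + 25) + 354000 = (-21 + 4 + 25) + 354000 = 8 + 354000 = 354008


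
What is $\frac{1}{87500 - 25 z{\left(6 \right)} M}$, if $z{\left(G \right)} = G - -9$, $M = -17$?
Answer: $\frac{1}{93875} \approx 1.0652 \cdot 10^{-5}$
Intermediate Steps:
$z{\left(G \right)} = 9 + G$ ($z{\left(G \right)} = G + 9 = 9 + G$)
$\frac{1}{87500 - 25 z{\left(6 \right)} M} = \frac{1}{87500 - 25 \left(9 + 6\right) \left(-17\right)} = \frac{1}{87500 - 25 \cdot 15 \left(-17\right)} = \frac{1}{87500 - 375 \left(-17\right)} = \frac{1}{87500 - -6375} = \frac{1}{87500 + 6375} = \frac{1}{93875}$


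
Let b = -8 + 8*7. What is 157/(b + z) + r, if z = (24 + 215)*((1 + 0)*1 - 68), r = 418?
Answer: 6673213/15965 ≈ 417.99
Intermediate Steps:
b = 48 (b = -8 + 56 = 48)
z = -16013 (z = 239*(1*1 - 68) = 239*(1 - 68) = 239*(-67) = -16013)
157/(b + z) + r = 157/(48 - 16013) + 418 = 157/(-15965) + 418 = -1/15965*157 + 418 = -157/15965 + 418 = 6673213/15965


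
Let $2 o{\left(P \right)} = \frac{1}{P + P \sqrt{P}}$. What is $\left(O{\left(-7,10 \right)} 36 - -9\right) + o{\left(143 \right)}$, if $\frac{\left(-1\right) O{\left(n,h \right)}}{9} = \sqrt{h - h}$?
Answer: $\frac{365507}{40612} + \frac{\sqrt{143}}{40612} \approx 9.0003$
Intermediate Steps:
$O{\left(n,h \right)} = 0$ ($O{\left(n,h \right)} = - 9 \sqrt{h - h} = - 9 \sqrt{0} = \left(-9\right) 0 = 0$)
$o{\left(P \right)} = \frac{1}{2 \left(P + P^{\frac{3}{2}}\right)}$ ($o{\left(P \right)} = \frac{1}{2 \left(P + P \sqrt{P}\right)} = \frac{1}{2 \left(P + P^{\frac{3}{2}}\right)}$)
$\left(O{\left(-7,10 \right)} 36 - -9\right) + o{\left(143 \right)} = \left(0 \cdot 36 - -9\right) + \frac{1}{2 \left(143 + 143^{\frac{3}{2}}\right)} = \left(0 + \left(-11 + 20\right)\right) + \frac{1}{2 \left(143 + 143 \sqrt{143}\right)} = \left(0 + 9\right) + \frac{1}{2 \left(143 + 143 \sqrt{143}\right)} = 9 + \frac{1}{2 \left(143 + 143 \sqrt{143}\right)}$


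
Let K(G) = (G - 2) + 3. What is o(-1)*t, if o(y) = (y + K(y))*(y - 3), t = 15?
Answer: 60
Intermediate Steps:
K(G) = 1 + G (K(G) = (-2 + G) + 3 = 1 + G)
o(y) = (1 + 2*y)*(-3 + y) (o(y) = (y + (1 + y))*(y - 3) = (1 + 2*y)*(-3 + y))
o(-1)*t = (-3 - 5*(-1) + 2*(-1)**2)*15 = (-3 + 5 + 2*1)*15 = (-3 + 5 + 2)*15 = 4*15 = 60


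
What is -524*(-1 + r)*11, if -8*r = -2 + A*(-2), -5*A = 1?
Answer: 23056/5 ≈ 4611.2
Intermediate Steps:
A = -1/5 (A = -1/5*1 = -1/5 ≈ -0.20000)
r = 1/5 (r = -(-2 - 1/5*(-2))/8 = -(-2 + 2/5)/8 = -1/8*(-8/5) = 1/5 ≈ 0.20000)
-524*(-1 + r)*11 = -524*(-1 + 1/5)*11 = -(-2096)*11/5 = -524*(-44/5) = 23056/5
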